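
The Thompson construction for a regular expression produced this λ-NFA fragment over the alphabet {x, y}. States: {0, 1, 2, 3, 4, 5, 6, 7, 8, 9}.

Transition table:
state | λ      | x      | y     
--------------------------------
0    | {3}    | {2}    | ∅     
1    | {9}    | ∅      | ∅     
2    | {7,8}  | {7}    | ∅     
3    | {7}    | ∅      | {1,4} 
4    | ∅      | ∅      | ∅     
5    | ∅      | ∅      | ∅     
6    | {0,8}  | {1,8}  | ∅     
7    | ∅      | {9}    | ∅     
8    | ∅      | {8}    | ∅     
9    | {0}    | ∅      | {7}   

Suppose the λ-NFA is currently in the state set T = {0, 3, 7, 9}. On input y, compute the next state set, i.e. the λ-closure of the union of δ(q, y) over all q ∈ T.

{0, 1, 3, 4, 7, 9}

3 on y → {1, 4}.
9 on y → {7}.
No y-transition from 0, 7.
Union after reading y: {1, 4, 7}.
Now take the λ-closure:
From 1 via λ: add 9.
From 9 via λ: add 0.
From 0 via λ: add 3.
No new states can be added; the closed set is {0, 1, 3, 4, 7, 9}.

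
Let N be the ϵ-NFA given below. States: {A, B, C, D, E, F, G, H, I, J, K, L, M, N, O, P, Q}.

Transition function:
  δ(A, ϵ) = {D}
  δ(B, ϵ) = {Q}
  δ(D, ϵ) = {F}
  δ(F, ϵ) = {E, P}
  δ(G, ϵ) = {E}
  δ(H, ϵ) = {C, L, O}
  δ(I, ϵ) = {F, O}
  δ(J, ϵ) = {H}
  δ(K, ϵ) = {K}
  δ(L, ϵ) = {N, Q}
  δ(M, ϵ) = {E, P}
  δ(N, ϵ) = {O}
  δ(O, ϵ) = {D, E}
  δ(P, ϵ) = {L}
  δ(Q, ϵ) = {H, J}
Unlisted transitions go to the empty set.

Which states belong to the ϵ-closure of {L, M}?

Start with {L, M}.
From L via ϵ: add N, Q.
From M via ϵ: add E, P.
From N via ϵ: add O.
From Q via ϵ: add H, J.
From H via ϵ: add C.
From O via ϵ: add D.
From D via ϵ: add F.
No new states can be added; the closed set is {C, D, E, F, H, J, L, M, N, O, P, Q}.

{C, D, E, F, H, J, L, M, N, O, P, Q}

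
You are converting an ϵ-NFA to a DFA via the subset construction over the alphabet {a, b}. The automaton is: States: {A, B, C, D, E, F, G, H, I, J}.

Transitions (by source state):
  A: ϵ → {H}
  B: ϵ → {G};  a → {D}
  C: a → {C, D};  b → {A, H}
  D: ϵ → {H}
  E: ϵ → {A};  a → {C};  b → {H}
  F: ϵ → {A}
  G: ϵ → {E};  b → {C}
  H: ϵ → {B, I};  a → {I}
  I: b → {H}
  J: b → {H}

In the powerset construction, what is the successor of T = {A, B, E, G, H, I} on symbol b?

E on b → {H}.
G on b → {C}.
I on b → {H}.
No b-transition from A, B, H.
Union after reading b: {C, H}.
Now take the ϵ-closure:
From H via ϵ: add B, I.
From B via ϵ: add G.
From G via ϵ: add E.
From E via ϵ: add A.
No new states can be added; the closed set is {A, B, C, E, G, H, I}.

{A, B, C, E, G, H, I}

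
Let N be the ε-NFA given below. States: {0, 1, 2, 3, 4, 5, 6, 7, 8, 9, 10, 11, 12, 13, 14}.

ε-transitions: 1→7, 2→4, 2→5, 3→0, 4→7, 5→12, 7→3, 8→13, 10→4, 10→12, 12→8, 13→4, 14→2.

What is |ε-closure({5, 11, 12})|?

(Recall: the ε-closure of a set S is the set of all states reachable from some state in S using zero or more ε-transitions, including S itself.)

9

Start with {5, 11, 12}.
From 12 via ε: add 8.
From 8 via ε: add 13.
From 13 via ε: add 4.
From 4 via ε: add 7.
From 7 via ε: add 3.
From 3 via ε: add 0.
ε-closure = {0, 3, 4, 5, 7, 8, 11, 12, 13}, which has 9 states.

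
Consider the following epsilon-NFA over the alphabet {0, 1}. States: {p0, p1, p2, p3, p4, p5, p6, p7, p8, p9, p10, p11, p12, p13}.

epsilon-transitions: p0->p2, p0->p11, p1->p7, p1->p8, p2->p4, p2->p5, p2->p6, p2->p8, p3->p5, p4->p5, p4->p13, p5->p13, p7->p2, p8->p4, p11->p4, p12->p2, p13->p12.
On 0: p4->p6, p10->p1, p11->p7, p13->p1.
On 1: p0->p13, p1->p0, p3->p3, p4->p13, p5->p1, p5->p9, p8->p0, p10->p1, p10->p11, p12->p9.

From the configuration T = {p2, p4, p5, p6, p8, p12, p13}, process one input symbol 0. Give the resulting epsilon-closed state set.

p4 on 0 → {p6}.
p13 on 0 → {p1}.
No 0-transition from p2, p5, p6, p8, p12.
Union after reading 0: {p1, p6}.
Now take the epsilon-closure:
From p1 via epsilon: add p7, p8.
From p7 via epsilon: add p2.
From p8 via epsilon: add p4.
From p2 via epsilon: add p5.
From p4 via epsilon: add p13.
From p13 via epsilon: add p12.
No new states can be added; the closed set is {p1, p2, p4, p5, p6, p7, p8, p12, p13}.

{p1, p2, p4, p5, p6, p7, p8, p12, p13}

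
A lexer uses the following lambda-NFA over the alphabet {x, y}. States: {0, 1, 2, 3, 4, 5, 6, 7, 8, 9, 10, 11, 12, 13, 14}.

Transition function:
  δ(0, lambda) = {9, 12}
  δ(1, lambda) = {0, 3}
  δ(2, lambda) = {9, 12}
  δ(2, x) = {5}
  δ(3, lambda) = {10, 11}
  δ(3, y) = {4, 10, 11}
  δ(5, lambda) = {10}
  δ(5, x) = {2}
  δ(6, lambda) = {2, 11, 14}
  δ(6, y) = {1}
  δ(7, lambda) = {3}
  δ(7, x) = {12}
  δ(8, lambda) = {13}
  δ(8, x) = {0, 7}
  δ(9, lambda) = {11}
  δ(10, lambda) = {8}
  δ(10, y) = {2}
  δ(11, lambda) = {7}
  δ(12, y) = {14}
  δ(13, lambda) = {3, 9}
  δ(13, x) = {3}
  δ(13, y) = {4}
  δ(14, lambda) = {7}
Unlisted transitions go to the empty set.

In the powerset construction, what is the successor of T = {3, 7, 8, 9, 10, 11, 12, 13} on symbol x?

{0, 3, 7, 8, 9, 10, 11, 12, 13}

7 on x → {12}.
8 on x → {0, 7}.
13 on x → {3}.
No x-transition from 3, 9, 10, 11, 12.
Union after reading x: {0, 3, 7, 12}.
Now take the lambda-closure:
From 0 via lambda: add 9.
From 3 via lambda: add 10, 11.
From 10 via lambda: add 8.
From 8 via lambda: add 13.
No new states can be added; the closed set is {0, 3, 7, 8, 9, 10, 11, 12, 13}.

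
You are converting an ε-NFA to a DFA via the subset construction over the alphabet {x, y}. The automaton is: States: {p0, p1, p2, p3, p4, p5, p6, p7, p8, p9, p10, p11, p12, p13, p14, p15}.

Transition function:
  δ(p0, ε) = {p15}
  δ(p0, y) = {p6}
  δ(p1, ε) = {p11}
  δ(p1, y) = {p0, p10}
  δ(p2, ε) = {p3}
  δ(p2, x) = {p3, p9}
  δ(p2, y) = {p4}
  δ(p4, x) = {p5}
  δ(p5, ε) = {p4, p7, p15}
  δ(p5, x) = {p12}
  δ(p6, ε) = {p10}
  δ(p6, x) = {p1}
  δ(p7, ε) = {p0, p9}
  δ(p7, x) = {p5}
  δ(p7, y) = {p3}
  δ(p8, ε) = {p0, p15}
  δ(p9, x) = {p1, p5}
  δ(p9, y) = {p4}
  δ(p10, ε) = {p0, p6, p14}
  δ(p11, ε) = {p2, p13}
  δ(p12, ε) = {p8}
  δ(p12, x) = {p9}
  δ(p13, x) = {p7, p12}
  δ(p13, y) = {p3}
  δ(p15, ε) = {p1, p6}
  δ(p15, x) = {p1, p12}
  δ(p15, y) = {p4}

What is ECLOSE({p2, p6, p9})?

Start with {p2, p6, p9}.
From p2 via ε: add p3.
From p6 via ε: add p10.
From p10 via ε: add p0, p14.
From p0 via ε: add p15.
From p15 via ε: add p1.
From p1 via ε: add p11.
From p11 via ε: add p13.
No new states can be added; the closed set is {p0, p1, p2, p3, p6, p9, p10, p11, p13, p14, p15}.

{p0, p1, p2, p3, p6, p9, p10, p11, p13, p14, p15}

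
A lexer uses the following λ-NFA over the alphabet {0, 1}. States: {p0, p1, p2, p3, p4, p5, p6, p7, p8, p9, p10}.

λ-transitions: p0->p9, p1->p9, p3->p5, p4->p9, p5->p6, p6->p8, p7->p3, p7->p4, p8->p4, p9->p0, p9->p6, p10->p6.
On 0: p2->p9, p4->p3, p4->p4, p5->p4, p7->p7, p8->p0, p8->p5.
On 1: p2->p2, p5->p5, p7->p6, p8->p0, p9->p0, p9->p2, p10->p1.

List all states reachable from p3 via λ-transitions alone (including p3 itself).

Start with {p3}.
From p3 via λ: add p5.
From p5 via λ: add p6.
From p6 via λ: add p8.
From p8 via λ: add p4.
From p4 via λ: add p9.
From p9 via λ: add p0.
No new states can be added; the closed set is {p0, p3, p4, p5, p6, p8, p9}.

{p0, p3, p4, p5, p6, p8, p9}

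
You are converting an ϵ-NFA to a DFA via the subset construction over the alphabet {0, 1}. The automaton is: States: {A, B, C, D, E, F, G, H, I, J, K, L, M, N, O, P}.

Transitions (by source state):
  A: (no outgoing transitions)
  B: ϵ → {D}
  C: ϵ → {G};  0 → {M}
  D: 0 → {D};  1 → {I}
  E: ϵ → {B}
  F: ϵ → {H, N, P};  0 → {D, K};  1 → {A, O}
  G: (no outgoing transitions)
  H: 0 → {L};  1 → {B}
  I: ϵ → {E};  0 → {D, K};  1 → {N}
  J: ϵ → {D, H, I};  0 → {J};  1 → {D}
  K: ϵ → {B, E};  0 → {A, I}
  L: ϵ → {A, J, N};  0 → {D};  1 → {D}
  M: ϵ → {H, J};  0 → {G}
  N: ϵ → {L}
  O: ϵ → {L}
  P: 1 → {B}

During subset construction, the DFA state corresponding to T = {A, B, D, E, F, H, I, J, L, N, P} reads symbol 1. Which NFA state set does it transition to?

{A, B, D, E, H, I, J, L, N, O}

D on 1 → {I}.
F on 1 → {A, O}.
H on 1 → {B}.
I on 1 → {N}.
J on 1 → {D}.
L on 1 → {D}.
P on 1 → {B}.
No 1-transition from A, B, E, N.
Union after reading 1: {A, B, D, I, N, O}.
Now take the ϵ-closure:
From I via ϵ: add E.
From N via ϵ: add L.
From L via ϵ: add J.
From J via ϵ: add H.
No new states can be added; the closed set is {A, B, D, E, H, I, J, L, N, O}.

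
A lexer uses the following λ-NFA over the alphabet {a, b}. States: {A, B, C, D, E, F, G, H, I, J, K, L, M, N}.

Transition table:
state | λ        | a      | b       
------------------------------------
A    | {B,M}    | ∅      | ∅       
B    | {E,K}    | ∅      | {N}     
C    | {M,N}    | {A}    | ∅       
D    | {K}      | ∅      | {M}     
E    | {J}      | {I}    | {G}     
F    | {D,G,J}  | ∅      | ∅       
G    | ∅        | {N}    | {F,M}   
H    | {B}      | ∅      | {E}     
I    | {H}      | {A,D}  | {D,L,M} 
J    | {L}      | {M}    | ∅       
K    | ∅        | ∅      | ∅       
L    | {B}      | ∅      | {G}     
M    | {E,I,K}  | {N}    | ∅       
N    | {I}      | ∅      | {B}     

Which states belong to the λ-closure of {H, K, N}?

{B, E, H, I, J, K, L, N}

Start with {H, K, N}.
From H via λ: add B.
From N via λ: add I.
From B via λ: add E.
From E via λ: add J.
From J via λ: add L.
No new states can be added; the closed set is {B, E, H, I, J, K, L, N}.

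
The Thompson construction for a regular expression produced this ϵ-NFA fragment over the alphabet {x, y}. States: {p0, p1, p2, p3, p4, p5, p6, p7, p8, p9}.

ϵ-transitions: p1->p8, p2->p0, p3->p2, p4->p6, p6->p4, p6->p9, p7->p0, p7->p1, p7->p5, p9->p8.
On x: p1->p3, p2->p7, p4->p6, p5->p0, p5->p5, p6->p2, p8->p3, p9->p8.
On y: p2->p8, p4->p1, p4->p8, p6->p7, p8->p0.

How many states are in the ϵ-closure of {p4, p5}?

5

Start with {p4, p5}.
From p4 via ϵ: add p6.
From p6 via ϵ: add p9.
From p9 via ϵ: add p8.
ϵ-closure = {p4, p5, p6, p8, p9}, which has 5 states.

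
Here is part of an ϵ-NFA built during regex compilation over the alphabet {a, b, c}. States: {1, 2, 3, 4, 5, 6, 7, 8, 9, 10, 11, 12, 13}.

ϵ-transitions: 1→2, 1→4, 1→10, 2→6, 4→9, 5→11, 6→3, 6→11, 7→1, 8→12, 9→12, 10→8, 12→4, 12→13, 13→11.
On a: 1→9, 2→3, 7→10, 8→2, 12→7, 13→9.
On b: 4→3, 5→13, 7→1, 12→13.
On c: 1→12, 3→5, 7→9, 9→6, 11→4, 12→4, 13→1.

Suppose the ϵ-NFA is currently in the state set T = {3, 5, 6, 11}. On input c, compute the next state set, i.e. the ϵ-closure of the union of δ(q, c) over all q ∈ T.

{4, 5, 9, 11, 12, 13}

3 on c → {5}.
11 on c → {4}.
No c-transition from 5, 6.
Union after reading c: {4, 5}.
Now take the ϵ-closure:
From 4 via ϵ: add 9.
From 5 via ϵ: add 11.
From 9 via ϵ: add 12.
From 12 via ϵ: add 13.
No new states can be added; the closed set is {4, 5, 9, 11, 12, 13}.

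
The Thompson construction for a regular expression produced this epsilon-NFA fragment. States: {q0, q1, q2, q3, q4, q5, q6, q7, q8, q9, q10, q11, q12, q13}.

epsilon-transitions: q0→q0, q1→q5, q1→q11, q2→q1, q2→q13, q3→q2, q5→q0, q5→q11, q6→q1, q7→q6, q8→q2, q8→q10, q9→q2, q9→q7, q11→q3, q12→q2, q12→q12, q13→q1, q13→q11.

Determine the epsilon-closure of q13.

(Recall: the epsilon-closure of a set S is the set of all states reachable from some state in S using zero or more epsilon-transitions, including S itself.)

{q0, q1, q2, q3, q5, q11, q13}

Start with {q13}.
From q13 via epsilon: add q1, q11.
From q1 via epsilon: add q5.
From q11 via epsilon: add q3.
From q3 via epsilon: add q2.
From q5 via epsilon: add q0.
No new states can be added; the closed set is {q0, q1, q2, q3, q5, q11, q13}.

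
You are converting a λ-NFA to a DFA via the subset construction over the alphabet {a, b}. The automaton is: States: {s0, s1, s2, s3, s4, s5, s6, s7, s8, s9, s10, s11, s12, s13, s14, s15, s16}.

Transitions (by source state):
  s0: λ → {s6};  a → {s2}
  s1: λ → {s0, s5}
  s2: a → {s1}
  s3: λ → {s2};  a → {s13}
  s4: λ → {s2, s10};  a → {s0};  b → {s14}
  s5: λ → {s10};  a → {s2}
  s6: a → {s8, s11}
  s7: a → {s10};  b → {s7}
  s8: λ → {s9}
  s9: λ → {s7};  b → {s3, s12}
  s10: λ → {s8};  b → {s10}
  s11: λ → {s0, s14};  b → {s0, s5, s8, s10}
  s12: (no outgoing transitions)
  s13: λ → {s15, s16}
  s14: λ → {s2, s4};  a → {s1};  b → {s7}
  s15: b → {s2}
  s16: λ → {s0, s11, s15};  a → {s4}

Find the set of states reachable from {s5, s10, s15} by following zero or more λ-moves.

{s5, s7, s8, s9, s10, s15}

Start with {s5, s10, s15}.
From s10 via λ: add s8.
From s8 via λ: add s9.
From s9 via λ: add s7.
No new states can be added; the closed set is {s5, s7, s8, s9, s10, s15}.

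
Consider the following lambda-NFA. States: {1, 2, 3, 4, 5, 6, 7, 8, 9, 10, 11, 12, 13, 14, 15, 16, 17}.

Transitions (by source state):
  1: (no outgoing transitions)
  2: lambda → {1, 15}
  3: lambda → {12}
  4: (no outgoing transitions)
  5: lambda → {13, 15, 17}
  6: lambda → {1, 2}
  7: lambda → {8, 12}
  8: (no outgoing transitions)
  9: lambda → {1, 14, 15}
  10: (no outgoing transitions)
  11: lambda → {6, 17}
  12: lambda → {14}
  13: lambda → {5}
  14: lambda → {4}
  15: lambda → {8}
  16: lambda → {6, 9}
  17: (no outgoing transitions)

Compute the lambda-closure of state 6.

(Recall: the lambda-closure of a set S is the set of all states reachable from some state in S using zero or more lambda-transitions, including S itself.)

{1, 2, 6, 8, 15}

Start with {6}.
From 6 via lambda: add 1, 2.
From 2 via lambda: add 15.
From 15 via lambda: add 8.
No new states can be added; the closed set is {1, 2, 6, 8, 15}.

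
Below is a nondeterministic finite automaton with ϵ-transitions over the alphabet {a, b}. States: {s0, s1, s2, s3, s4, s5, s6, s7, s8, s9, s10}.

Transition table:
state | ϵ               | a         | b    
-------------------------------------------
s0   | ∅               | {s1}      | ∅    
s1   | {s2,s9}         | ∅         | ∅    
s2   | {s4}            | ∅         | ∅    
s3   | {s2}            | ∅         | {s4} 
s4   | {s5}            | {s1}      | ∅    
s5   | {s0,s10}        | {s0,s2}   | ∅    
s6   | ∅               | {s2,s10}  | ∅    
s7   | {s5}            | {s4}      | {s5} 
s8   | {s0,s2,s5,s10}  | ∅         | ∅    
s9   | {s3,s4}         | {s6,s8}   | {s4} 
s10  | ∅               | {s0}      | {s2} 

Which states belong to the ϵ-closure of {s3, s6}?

Start with {s3, s6}.
From s3 via ϵ: add s2.
From s2 via ϵ: add s4.
From s4 via ϵ: add s5.
From s5 via ϵ: add s0, s10.
No new states can be added; the closed set is {s0, s2, s3, s4, s5, s6, s10}.

{s0, s2, s3, s4, s5, s6, s10}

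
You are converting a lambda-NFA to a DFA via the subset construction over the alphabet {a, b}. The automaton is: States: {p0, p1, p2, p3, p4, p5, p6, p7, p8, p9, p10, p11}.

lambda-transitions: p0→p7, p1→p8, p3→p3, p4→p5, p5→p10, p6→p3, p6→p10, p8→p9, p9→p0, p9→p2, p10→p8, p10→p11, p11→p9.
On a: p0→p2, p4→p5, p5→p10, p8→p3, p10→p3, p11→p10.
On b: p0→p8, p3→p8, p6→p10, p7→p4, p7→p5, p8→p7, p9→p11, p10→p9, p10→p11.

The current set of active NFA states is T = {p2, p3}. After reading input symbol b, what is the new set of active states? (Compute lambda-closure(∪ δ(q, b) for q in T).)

{p0, p2, p7, p8, p9}

p3 on b → {p8}.
No b-transition from p2.
Union after reading b: {p8}.
Now take the lambda-closure:
From p8 via lambda: add p9.
From p9 via lambda: add p0, p2.
From p0 via lambda: add p7.
No new states can be added; the closed set is {p0, p2, p7, p8, p9}.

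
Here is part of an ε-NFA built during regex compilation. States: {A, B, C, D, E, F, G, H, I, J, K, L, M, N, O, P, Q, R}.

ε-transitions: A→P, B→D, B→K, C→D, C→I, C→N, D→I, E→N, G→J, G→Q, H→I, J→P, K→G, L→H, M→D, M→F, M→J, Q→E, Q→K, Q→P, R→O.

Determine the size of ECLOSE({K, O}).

8

Start with {K, O}.
From K via ε: add G.
From G via ε: add J, Q.
From J via ε: add P.
From Q via ε: add E.
From E via ε: add N.
ε-closure = {E, G, J, K, N, O, P, Q}, which has 8 states.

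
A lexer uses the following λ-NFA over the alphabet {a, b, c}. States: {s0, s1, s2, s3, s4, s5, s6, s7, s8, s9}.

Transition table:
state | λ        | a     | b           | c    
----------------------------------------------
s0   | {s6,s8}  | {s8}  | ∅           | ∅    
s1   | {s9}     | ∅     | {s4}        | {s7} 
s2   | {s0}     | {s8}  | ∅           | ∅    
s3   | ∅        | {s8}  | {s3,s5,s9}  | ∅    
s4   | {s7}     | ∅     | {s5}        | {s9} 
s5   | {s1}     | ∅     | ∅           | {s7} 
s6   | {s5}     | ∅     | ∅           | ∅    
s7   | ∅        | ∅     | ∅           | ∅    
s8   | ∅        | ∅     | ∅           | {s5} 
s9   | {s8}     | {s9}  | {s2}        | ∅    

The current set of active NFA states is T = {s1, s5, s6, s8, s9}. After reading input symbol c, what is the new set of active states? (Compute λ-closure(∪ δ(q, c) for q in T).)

{s1, s5, s7, s8, s9}

s1 on c → {s7}.
s5 on c → {s7}.
s8 on c → {s5}.
No c-transition from s6, s9.
Union after reading c: {s5, s7}.
Now take the λ-closure:
From s5 via λ: add s1.
From s1 via λ: add s9.
From s9 via λ: add s8.
No new states can be added; the closed set is {s1, s5, s7, s8, s9}.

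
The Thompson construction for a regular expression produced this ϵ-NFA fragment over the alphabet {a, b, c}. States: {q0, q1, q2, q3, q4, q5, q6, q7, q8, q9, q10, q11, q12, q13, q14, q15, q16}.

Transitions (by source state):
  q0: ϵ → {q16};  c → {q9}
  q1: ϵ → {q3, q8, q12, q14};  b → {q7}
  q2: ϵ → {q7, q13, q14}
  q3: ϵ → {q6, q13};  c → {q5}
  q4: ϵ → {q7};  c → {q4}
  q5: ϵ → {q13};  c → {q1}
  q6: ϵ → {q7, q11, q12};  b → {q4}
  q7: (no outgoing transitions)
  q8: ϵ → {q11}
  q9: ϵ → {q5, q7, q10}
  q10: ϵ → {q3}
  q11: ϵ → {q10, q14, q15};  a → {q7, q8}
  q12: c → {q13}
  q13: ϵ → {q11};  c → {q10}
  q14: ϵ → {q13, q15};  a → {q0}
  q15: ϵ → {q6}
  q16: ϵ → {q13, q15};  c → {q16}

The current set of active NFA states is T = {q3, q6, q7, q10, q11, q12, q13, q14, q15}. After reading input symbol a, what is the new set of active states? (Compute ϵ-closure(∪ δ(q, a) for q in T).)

{q0, q3, q6, q7, q8, q10, q11, q12, q13, q14, q15, q16}

q11 on a → {q7, q8}.
q14 on a → {q0}.
No a-transition from q3, q6, q7, q10, q12, q13, q15.
Union after reading a: {q0, q7, q8}.
Now take the ϵ-closure:
From q0 via ϵ: add q16.
From q8 via ϵ: add q11.
From q11 via ϵ: add q10, q14, q15.
From q16 via ϵ: add q13.
From q10 via ϵ: add q3.
From q15 via ϵ: add q6.
From q6 via ϵ: add q12.
No new states can be added; the closed set is {q0, q3, q6, q7, q8, q10, q11, q12, q13, q14, q15, q16}.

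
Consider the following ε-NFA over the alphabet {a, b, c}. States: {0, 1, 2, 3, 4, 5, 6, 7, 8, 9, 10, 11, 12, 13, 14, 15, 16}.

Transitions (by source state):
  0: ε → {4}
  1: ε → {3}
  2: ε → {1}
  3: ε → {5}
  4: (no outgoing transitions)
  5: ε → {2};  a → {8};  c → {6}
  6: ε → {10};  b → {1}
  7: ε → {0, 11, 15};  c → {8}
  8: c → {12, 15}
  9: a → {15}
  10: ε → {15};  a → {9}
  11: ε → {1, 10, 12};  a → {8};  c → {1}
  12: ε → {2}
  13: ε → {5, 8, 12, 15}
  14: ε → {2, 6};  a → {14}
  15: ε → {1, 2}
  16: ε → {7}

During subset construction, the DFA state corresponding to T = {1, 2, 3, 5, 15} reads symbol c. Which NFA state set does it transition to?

{1, 2, 3, 5, 6, 10, 15}

5 on c → {6}.
No c-transition from 1, 2, 3, 15.
Union after reading c: {6}.
Now take the ε-closure:
From 6 via ε: add 10.
From 10 via ε: add 15.
From 15 via ε: add 1, 2.
From 1 via ε: add 3.
From 3 via ε: add 5.
No new states can be added; the closed set is {1, 2, 3, 5, 6, 10, 15}.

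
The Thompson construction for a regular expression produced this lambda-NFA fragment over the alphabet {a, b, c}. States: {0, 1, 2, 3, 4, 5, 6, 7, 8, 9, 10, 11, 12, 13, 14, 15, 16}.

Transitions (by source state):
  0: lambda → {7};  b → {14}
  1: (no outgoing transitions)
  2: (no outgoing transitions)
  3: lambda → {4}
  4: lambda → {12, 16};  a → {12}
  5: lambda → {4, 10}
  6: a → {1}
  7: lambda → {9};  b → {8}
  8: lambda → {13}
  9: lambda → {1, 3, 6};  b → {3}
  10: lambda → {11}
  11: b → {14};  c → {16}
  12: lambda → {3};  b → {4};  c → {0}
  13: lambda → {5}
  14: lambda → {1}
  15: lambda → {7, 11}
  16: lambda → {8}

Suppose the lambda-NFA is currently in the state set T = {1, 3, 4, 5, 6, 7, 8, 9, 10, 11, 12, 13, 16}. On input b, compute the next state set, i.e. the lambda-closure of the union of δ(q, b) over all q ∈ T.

{1, 3, 4, 5, 8, 10, 11, 12, 13, 14, 16}

7 on b → {8}.
9 on b → {3}.
11 on b → {14}.
12 on b → {4}.
No b-transition from 1, 3, 4, 5, 6, 8, 10, 13, 16.
Union after reading b: {3, 4, 8, 14}.
Now take the lambda-closure:
From 4 via lambda: add 12, 16.
From 8 via lambda: add 13.
From 14 via lambda: add 1.
From 13 via lambda: add 5.
From 5 via lambda: add 10.
From 10 via lambda: add 11.
No new states can be added; the closed set is {1, 3, 4, 5, 8, 10, 11, 12, 13, 14, 16}.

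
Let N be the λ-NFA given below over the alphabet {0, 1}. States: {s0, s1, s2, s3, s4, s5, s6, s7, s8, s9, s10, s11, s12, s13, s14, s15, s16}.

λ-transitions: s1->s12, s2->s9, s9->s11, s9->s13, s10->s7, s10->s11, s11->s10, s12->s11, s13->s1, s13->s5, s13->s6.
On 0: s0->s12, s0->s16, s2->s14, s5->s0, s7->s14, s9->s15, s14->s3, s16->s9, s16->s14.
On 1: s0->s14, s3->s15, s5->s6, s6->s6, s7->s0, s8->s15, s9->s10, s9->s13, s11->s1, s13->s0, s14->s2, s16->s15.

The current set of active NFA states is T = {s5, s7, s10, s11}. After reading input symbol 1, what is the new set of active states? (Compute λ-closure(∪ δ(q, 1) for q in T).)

s5 on 1 → {s6}.
s7 on 1 → {s0}.
s11 on 1 → {s1}.
No 1-transition from s10.
Union after reading 1: {s0, s1, s6}.
Now take the λ-closure:
From s1 via λ: add s12.
From s12 via λ: add s11.
From s11 via λ: add s10.
From s10 via λ: add s7.
No new states can be added; the closed set is {s0, s1, s6, s7, s10, s11, s12}.

{s0, s1, s6, s7, s10, s11, s12}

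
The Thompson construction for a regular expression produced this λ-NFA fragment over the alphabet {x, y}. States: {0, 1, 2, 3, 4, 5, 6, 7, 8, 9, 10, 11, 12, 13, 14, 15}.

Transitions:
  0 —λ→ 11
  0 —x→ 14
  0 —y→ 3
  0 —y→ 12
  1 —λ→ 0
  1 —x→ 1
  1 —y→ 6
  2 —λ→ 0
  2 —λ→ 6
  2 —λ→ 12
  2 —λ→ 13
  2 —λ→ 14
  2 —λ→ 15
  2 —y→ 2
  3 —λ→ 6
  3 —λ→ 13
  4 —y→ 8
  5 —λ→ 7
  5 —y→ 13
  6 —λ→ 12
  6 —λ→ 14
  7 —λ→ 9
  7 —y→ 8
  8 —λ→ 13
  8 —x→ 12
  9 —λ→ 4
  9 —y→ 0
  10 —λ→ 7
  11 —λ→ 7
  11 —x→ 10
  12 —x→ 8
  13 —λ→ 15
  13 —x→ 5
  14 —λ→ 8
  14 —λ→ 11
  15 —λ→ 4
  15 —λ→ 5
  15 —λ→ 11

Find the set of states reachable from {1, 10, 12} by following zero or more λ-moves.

Start with {1, 10, 12}.
From 1 via λ: add 0.
From 10 via λ: add 7.
From 0 via λ: add 11.
From 7 via λ: add 9.
From 9 via λ: add 4.
No new states can be added; the closed set is {0, 1, 4, 7, 9, 10, 11, 12}.

{0, 1, 4, 7, 9, 10, 11, 12}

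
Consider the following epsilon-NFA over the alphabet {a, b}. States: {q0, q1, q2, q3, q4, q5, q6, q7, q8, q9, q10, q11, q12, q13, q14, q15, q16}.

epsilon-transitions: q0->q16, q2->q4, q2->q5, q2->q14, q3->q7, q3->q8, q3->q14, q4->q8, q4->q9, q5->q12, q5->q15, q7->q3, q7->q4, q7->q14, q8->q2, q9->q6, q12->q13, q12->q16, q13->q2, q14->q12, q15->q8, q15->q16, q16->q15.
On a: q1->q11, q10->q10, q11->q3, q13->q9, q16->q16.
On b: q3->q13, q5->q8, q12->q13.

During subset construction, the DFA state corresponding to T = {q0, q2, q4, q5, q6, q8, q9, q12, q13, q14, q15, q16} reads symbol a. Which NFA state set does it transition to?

q13 on a → {q9}.
q16 on a → {q16}.
No a-transition from q0, q2, q4, q5, q6, q8, q9, q12, q14, q15.
Union after reading a: {q9, q16}.
Now take the epsilon-closure:
From q9 via epsilon: add q6.
From q16 via epsilon: add q15.
From q15 via epsilon: add q8.
From q8 via epsilon: add q2.
From q2 via epsilon: add q4, q5, q14.
From q5 via epsilon: add q12.
From q12 via epsilon: add q13.
No new states can be added; the closed set is {q2, q4, q5, q6, q8, q9, q12, q13, q14, q15, q16}.

{q2, q4, q5, q6, q8, q9, q12, q13, q14, q15, q16}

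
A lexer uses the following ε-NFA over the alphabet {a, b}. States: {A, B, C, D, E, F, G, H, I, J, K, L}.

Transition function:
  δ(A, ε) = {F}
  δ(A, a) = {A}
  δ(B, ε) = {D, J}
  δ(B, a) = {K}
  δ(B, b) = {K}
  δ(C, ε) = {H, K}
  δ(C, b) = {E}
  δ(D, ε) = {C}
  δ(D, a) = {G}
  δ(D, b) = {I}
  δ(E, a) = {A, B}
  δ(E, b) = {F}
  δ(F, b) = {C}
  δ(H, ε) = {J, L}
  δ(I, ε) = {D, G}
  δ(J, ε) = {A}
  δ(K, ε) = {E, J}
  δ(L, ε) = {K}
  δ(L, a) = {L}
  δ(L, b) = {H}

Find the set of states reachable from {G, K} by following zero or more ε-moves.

Start with {G, K}.
From K via ε: add E, J.
From J via ε: add A.
From A via ε: add F.
No new states can be added; the closed set is {A, E, F, G, J, K}.

{A, E, F, G, J, K}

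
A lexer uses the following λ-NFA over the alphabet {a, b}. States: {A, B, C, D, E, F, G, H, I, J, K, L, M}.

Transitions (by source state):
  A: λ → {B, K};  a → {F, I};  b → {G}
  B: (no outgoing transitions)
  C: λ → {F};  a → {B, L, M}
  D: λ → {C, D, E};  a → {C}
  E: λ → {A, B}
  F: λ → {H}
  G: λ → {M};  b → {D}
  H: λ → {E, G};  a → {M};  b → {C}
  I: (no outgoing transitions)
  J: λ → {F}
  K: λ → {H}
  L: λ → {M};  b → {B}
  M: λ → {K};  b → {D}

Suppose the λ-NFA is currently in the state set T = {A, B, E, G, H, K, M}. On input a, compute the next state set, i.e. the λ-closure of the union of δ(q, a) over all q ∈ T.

{A, B, E, F, G, H, I, K, M}

A on a → {F, I}.
H on a → {M}.
No a-transition from B, E, G, K, M.
Union after reading a: {F, I, M}.
Now take the λ-closure:
From F via λ: add H.
From M via λ: add K.
From H via λ: add E, G.
From E via λ: add A, B.
No new states can be added; the closed set is {A, B, E, F, G, H, I, K, M}.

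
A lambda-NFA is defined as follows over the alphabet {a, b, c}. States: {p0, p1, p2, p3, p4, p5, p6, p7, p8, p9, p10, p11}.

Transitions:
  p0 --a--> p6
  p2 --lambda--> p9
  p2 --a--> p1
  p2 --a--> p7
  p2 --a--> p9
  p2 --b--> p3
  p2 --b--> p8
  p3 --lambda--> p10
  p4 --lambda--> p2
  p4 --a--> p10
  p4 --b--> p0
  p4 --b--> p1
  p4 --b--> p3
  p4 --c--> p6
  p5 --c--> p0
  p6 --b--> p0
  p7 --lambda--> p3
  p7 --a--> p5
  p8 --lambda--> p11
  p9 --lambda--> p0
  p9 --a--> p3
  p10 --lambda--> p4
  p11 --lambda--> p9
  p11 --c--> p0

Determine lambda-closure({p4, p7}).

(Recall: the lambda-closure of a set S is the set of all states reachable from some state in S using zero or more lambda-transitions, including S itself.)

Start with {p4, p7}.
From p4 via lambda: add p2.
From p7 via lambda: add p3.
From p2 via lambda: add p9.
From p3 via lambda: add p10.
From p9 via lambda: add p0.
No new states can be added; the closed set is {p0, p2, p3, p4, p7, p9, p10}.

{p0, p2, p3, p4, p7, p9, p10}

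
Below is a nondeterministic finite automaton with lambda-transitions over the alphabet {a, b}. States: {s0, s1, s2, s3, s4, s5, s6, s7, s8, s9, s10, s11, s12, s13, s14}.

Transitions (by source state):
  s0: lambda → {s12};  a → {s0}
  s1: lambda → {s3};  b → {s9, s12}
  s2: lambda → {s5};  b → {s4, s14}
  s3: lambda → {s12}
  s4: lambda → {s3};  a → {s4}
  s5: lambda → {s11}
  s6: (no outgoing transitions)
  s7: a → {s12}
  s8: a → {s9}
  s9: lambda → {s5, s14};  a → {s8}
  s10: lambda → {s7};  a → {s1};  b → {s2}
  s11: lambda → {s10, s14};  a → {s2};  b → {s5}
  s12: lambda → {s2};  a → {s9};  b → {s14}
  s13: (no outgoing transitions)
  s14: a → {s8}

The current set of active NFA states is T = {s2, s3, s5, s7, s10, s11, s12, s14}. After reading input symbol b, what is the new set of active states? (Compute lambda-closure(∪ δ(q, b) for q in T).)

s2 on b → {s4, s14}.
s10 on b → {s2}.
s11 on b → {s5}.
s12 on b → {s14}.
No b-transition from s3, s5, s7, s14.
Union after reading b: {s2, s4, s5, s14}.
Now take the lambda-closure:
From s4 via lambda: add s3.
From s5 via lambda: add s11.
From s3 via lambda: add s12.
From s11 via lambda: add s10.
From s10 via lambda: add s7.
No new states can be added; the closed set is {s2, s3, s4, s5, s7, s10, s11, s12, s14}.

{s2, s3, s4, s5, s7, s10, s11, s12, s14}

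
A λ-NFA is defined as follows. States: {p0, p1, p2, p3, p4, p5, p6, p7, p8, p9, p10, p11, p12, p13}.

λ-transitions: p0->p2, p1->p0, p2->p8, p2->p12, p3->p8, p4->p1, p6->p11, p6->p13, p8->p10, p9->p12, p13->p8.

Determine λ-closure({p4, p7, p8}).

Start with {p4, p7, p8}.
From p4 via λ: add p1.
From p8 via λ: add p10.
From p1 via λ: add p0.
From p0 via λ: add p2.
From p2 via λ: add p12.
No new states can be added; the closed set is {p0, p1, p2, p4, p7, p8, p10, p12}.

{p0, p1, p2, p4, p7, p8, p10, p12}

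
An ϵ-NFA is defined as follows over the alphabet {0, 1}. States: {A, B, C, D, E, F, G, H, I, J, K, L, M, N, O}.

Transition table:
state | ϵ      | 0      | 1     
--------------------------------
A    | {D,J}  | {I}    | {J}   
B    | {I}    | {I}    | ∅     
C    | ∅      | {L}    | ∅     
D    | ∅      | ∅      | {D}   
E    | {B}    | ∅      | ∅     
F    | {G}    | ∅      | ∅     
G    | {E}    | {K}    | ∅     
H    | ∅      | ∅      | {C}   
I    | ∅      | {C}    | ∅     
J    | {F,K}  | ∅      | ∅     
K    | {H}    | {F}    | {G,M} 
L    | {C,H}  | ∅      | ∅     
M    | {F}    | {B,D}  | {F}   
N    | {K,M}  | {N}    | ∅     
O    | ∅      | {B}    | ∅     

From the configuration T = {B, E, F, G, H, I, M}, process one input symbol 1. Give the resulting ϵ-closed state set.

H on 1 → {C}.
M on 1 → {F}.
No 1-transition from B, E, F, G, I.
Union after reading 1: {C, F}.
Now take the ϵ-closure:
From F via ϵ: add G.
From G via ϵ: add E.
From E via ϵ: add B.
From B via ϵ: add I.
No new states can be added; the closed set is {B, C, E, F, G, I}.

{B, C, E, F, G, I}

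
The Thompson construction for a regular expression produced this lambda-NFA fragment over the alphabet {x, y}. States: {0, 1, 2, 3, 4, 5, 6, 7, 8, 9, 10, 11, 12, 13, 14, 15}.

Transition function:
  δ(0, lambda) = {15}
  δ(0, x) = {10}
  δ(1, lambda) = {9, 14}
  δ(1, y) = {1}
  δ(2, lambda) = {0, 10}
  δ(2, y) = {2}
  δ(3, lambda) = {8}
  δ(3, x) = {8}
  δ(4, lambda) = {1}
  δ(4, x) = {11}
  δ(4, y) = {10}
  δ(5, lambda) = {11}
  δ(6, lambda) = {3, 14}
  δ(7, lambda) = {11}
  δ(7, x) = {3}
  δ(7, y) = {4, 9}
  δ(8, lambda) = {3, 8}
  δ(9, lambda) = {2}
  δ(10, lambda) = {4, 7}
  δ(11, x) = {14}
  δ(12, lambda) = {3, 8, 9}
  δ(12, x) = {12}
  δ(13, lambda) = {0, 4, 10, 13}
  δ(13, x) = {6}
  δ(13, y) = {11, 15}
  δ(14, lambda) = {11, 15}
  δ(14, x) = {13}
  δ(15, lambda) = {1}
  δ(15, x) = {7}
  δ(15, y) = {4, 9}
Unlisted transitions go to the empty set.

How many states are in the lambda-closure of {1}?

10

Start with {1}.
From 1 via lambda: add 9, 14.
From 9 via lambda: add 2.
From 14 via lambda: add 11, 15.
From 2 via lambda: add 0, 10.
From 10 via lambda: add 4, 7.
lambda-closure = {0, 1, 2, 4, 7, 9, 10, 11, 14, 15}, which has 10 states.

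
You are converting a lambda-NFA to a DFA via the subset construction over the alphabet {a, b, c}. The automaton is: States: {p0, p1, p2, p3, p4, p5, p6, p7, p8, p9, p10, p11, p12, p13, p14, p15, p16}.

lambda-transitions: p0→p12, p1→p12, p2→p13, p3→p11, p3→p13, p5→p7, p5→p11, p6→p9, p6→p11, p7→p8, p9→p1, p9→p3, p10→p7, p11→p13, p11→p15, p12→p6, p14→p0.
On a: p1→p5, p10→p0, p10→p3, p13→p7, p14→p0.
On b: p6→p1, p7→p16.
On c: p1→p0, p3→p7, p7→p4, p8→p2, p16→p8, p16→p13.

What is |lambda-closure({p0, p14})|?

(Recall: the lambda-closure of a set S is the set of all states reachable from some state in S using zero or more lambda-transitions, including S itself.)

10

Start with {p0, p14}.
From p0 via lambda: add p12.
From p12 via lambda: add p6.
From p6 via lambda: add p9, p11.
From p9 via lambda: add p1, p3.
From p11 via lambda: add p13, p15.
lambda-closure = {p0, p1, p3, p6, p9, p11, p12, p13, p14, p15}, which has 10 states.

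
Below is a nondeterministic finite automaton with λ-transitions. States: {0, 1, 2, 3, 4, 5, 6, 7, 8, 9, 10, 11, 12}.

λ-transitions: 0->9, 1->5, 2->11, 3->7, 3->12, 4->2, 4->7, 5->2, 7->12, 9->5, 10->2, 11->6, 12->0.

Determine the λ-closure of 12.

{0, 2, 5, 6, 9, 11, 12}

Start with {12}.
From 12 via λ: add 0.
From 0 via λ: add 9.
From 9 via λ: add 5.
From 5 via λ: add 2.
From 2 via λ: add 11.
From 11 via λ: add 6.
No new states can be added; the closed set is {0, 2, 5, 6, 9, 11, 12}.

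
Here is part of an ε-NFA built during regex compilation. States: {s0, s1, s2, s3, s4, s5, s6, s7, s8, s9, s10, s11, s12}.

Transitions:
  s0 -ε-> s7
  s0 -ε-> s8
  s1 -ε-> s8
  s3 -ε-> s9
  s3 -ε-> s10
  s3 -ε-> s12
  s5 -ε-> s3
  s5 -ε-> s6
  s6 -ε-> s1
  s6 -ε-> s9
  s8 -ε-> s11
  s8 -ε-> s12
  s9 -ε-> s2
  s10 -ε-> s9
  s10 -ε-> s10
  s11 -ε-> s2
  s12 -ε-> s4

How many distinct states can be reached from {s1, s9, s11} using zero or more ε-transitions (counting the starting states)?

7

Start with {s1, s9, s11}.
From s1 via ε: add s8.
From s9 via ε: add s2.
From s8 via ε: add s12.
From s12 via ε: add s4.
ε-closure = {s1, s2, s4, s8, s9, s11, s12}, which has 7 states.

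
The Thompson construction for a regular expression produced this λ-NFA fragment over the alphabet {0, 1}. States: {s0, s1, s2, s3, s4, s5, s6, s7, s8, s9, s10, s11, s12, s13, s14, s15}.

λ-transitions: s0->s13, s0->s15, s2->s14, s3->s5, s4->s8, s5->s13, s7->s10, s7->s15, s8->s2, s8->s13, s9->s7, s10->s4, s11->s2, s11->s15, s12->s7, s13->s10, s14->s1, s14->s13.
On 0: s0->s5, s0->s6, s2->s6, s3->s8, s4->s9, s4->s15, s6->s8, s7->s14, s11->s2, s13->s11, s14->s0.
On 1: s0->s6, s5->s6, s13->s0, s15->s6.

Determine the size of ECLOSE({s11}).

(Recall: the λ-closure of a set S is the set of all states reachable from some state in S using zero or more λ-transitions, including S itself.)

Start with {s11}.
From s11 via λ: add s2, s15.
From s2 via λ: add s14.
From s14 via λ: add s1, s13.
From s13 via λ: add s10.
From s10 via λ: add s4.
From s4 via λ: add s8.
λ-closure = {s1, s2, s4, s8, s10, s11, s13, s14, s15}, which has 9 states.

9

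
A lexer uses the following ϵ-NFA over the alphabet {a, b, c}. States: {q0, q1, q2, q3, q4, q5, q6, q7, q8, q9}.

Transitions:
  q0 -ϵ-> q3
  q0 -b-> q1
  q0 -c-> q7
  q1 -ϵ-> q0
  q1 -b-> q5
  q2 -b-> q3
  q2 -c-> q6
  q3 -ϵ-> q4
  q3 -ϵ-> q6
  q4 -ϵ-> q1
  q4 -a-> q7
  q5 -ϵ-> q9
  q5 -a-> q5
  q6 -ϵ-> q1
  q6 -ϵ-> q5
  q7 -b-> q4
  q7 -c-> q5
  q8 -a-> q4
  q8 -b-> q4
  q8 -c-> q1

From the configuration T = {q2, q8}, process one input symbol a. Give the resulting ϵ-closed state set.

q8 on a → {q4}.
No a-transition from q2.
Union after reading a: {q4}.
Now take the ϵ-closure:
From q4 via ϵ: add q1.
From q1 via ϵ: add q0.
From q0 via ϵ: add q3.
From q3 via ϵ: add q6.
From q6 via ϵ: add q5.
From q5 via ϵ: add q9.
No new states can be added; the closed set is {q0, q1, q3, q4, q5, q6, q9}.

{q0, q1, q3, q4, q5, q6, q9}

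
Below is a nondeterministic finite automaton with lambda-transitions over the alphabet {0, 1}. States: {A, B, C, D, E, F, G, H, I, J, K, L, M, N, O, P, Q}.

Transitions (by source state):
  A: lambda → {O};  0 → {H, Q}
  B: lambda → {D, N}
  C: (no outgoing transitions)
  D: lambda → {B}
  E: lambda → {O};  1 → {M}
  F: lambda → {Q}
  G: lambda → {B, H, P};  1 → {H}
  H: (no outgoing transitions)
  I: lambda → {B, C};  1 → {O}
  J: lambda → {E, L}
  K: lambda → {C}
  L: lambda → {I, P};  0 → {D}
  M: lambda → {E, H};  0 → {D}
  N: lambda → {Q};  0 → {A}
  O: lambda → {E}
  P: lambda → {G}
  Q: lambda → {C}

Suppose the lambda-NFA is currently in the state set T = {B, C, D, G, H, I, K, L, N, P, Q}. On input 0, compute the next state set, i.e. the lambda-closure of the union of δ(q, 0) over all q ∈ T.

{A, B, C, D, E, N, O, Q}

L on 0 → {D}.
N on 0 → {A}.
No 0-transition from B, C, D, G, H, I, K, P, Q.
Union after reading 0: {A, D}.
Now take the lambda-closure:
From A via lambda: add O.
From D via lambda: add B.
From B via lambda: add N.
From O via lambda: add E.
From N via lambda: add Q.
From Q via lambda: add C.
No new states can be added; the closed set is {A, B, C, D, E, N, O, Q}.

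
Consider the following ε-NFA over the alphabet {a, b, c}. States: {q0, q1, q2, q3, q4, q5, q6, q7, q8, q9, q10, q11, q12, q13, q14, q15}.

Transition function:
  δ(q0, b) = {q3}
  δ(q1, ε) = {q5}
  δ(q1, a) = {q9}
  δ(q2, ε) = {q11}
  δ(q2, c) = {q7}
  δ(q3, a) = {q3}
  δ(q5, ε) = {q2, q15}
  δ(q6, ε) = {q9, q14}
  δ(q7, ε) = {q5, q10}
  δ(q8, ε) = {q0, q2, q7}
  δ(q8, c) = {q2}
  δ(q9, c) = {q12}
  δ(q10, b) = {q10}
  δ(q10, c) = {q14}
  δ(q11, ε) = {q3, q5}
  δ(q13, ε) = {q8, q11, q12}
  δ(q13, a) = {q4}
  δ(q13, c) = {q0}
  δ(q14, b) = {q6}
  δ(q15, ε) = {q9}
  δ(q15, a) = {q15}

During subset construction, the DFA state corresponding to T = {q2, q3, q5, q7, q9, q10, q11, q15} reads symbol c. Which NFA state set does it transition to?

{q2, q3, q5, q7, q9, q10, q11, q12, q14, q15}

q2 on c → {q7}.
q9 on c → {q12}.
q10 on c → {q14}.
No c-transition from q3, q5, q7, q11, q15.
Union after reading c: {q7, q12, q14}.
Now take the ε-closure:
From q7 via ε: add q5, q10.
From q5 via ε: add q2, q15.
From q2 via ε: add q11.
From q15 via ε: add q9.
From q11 via ε: add q3.
No new states can be added; the closed set is {q2, q3, q5, q7, q9, q10, q11, q12, q14, q15}.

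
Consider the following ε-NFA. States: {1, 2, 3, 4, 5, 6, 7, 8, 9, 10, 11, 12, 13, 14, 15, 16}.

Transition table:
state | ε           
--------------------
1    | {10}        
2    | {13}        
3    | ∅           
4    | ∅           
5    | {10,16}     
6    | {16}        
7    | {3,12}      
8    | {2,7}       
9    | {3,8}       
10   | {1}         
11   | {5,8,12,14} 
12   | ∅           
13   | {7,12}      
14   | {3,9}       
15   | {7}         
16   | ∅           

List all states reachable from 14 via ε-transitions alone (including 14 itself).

Start with {14}.
From 14 via ε: add 3, 9.
From 9 via ε: add 8.
From 8 via ε: add 2, 7.
From 2 via ε: add 13.
From 7 via ε: add 12.
No new states can be added; the closed set is {2, 3, 7, 8, 9, 12, 13, 14}.

{2, 3, 7, 8, 9, 12, 13, 14}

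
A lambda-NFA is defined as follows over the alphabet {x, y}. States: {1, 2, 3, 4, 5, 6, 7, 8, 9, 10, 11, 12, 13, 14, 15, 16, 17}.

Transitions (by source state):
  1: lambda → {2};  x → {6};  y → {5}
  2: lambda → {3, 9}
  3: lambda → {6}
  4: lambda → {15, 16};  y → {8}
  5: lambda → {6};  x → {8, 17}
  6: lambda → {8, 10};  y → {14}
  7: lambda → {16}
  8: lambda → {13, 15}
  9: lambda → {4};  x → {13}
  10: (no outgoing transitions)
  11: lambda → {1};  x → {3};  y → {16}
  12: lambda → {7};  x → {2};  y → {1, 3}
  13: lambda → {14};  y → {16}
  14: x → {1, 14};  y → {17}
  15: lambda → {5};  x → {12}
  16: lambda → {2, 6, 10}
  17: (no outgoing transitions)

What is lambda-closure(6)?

Start with {6}.
From 6 via lambda: add 8, 10.
From 8 via lambda: add 13, 15.
From 13 via lambda: add 14.
From 15 via lambda: add 5.
No new states can be added; the closed set is {5, 6, 8, 10, 13, 14, 15}.

{5, 6, 8, 10, 13, 14, 15}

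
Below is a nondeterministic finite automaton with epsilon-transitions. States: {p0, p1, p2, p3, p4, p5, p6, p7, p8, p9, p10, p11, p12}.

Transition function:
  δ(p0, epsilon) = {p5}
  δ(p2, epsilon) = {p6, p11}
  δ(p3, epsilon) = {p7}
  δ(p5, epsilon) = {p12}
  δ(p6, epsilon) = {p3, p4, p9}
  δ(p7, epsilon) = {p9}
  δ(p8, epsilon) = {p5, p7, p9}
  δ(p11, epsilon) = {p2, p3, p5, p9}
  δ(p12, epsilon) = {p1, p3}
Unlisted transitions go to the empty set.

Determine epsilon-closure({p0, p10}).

Start with {p0, p10}.
From p0 via epsilon: add p5.
From p5 via epsilon: add p12.
From p12 via epsilon: add p1, p3.
From p3 via epsilon: add p7.
From p7 via epsilon: add p9.
No new states can be added; the closed set is {p0, p1, p3, p5, p7, p9, p10, p12}.

{p0, p1, p3, p5, p7, p9, p10, p12}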